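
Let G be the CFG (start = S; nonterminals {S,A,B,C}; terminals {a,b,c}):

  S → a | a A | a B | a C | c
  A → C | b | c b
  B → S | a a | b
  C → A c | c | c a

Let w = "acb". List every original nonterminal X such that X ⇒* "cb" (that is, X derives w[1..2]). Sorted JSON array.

Convert to CNF:
  S -> T1 A | T1 B | T1 C | a | c
  A -> A T0 | T0 T1 | T0 T2 | b | c
  B -> T1 A | T1 B | T1 C | T1 T1 | a | b | c
  C -> A T0 | T0 T1 | c
  T0 -> c
  T1 -> a
  T2 -> b

Fill CYK table bottom-up (cells [i..j] with 1 ≤ i ≤ j ≤ 2 only):
  [1..1]={A,B,C,S,T0}  "c"  orig:{A,B,C,S}
  [2..2]={A,B,T2}  "b"  orig:{A,B}
  [1..2]={A}  "cb"

Original NTs in T[1,2] deriving "cb": ["A"]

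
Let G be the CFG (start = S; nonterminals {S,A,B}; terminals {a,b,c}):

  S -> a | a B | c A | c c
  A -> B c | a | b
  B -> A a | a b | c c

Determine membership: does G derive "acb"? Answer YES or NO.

CNF form of G:
  S -> T0 A | T0 T0 | T1 B | a
  A -> B T0 | a | b
  B -> A T1 | T0 T0 | T1 T2
  T0 -> c
  T1 -> a
  T2 -> b

CYK fill:
  cell(0,0) a: {A,S,T1}  orig:{A,S}
  cell(1,1) c: {T0}  orig:{}
  cell(2,2) b: {A,T2}  orig:{A}
  cell(0,1) ac: ∅
  cell(1,2) cb: {S}
  cell(0,2) acb: ∅

S ∉ T[0,2] ⇒ NO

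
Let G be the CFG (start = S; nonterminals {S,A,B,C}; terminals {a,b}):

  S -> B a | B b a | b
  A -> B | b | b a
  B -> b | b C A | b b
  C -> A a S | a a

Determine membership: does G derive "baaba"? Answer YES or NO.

CNF form of G:
  S -> B T1 | B X5 | b
  A -> T0 T0 | T0 T1 | T0 X2 | b
  B -> T0 T0 | T0 X3 | b
  C -> A X4 | T1 T1
  T0 -> b
  T1 -> a
  X2 -> C A
  X3 -> C A
  X4 -> T1 S
  X5 -> T0 T1

CYK table (by increasing span):
  T[0,0] 'b' = {A,B,S,T0}  orig:{A,B,S}
  T[1,1] 'a' = {T1}  orig:{}
  T[2,2] 'a' = {T1}  orig:{}
  T[3,3] 'b' = {A,B,S,T0}  orig:{A,B,S}
  T[4,4] 'a' = {T1}  orig:{}
  T[0,1] 'ba' = {A,S,X5}  orig:{A,S}
  T[1,2] 'aa' = {C}
  T[2,3] 'ab' = {X4}  orig:{}
  T[3,4] 'ba' = {A,S,X5}  orig:{A,S}
  T[0,2] 'baa' = ∅
  T[1,3] 'aab' = {X2,X3}  orig:{}
  T[2,4] 'aba' = {X4}  orig:{}
  T[0,3] 'baab' = {A,B,C}
  T[1,4] 'aaba' = {X2,X3}  orig:{}
  T[0,4] 'baaba' = {A,B,C,S}

S ∈ T[0,4] ⇒ YES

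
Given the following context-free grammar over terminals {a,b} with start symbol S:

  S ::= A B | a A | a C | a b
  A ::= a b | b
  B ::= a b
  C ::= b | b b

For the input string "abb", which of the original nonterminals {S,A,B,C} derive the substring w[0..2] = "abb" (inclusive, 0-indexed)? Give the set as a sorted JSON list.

CNF form of G:
  S -> A B | T0 A | T0 C | T0 T1
  A -> T0 T1 | b
  B -> T0 T1
  C -> T1 T1 | b
  T0 -> a
  T1 -> b

CYK fill, restricted to cells inside w[0..2]:
  cell(0,0) a: {T0}  orig:{}
  cell(1,1) b: {A,C,T1}  orig:{A,C}
  cell(2,2) b: {A,C,T1}  orig:{A,C}
  cell(0,1) ab: {A,B,S}
  cell(1,2) bb: {C}
  cell(0,2) abb: {S}

Original NTs in T[0,2] deriving "abb": ["S"]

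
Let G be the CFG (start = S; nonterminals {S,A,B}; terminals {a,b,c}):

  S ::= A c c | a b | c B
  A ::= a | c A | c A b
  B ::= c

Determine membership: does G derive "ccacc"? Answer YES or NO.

Convert to CNF:
  S -> A X4 | T0 B | T2 T1
  A -> T0 A | T0 X3 | a
  B -> c
  T0 -> c
  T1 -> b
  T2 -> a
  X3 -> A T1
  X4 -> T0 T0

CYK fill:
  T[0,0] 'c' = {B,T0}  orig:{B}
  T[1,1] 'c' = {B,T0}  orig:{B}
  T[2,2] 'a' = {A,T2}  orig:{A}
  T[3,3] 'c' = {B,T0}  orig:{B}
  T[4,4] 'c' = {B,T0}  orig:{B}
  T[0,1] 'cc' = {S,X4}  orig:{S}
  T[1,2] 'ca' = {A}
  T[2,3] 'ac' = ∅
  T[3,4] 'cc' = {S,X4}  orig:{S}
  T[0,2] 'cca' = {A}
  T[1,3] 'cac' = ∅
  T[2,4] 'acc' = {S}
  T[0,3] 'ccac' = ∅
  T[1,4] 'cacc' = {S}
  T[0,4] 'ccacc' = {S}

S ∈ T[0,4] ⇒ YES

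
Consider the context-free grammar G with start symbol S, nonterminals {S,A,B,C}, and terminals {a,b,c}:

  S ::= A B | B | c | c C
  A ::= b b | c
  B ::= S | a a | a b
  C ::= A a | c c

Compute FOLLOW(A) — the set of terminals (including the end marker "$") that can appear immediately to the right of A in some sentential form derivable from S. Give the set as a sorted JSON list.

FIRST iteration:
iter 1:
  A via A→b b: +{b}
  A via A→c: +{c}
  B via B→a a: +{a}
  C via C→A a: +{b,c}
  S via S→A B: +{b,c}
  S via S→B: +{a}
  S: {a,b,c}  A: {b,c}  B: {a}  C: {b,c}
iter 2:
  B via B→S: +{b,c}
  S: {a,b,c}  A: {b,c}  B: {a,b,c}  C: {b,c}
iter 3: (stable)
  S: {a,b,c}  A: {b,c}  B: {a,b,c}  C: {b,c}

Compute FOLLOW by fixpoint:
seed FOLLOW(S) with $
round 1:
  C→A a: FOLLOW(A) ⊇ FIRST(a) = {a}; new: +{a}
  S→A B: FOLLOW(A) ⊇ FIRST(B) = {a,b,c}; new: +{b,c}
  S→A B: FOLLOW(B) ⊇ FOLLOW(S) ⊇ {$}; new: +{$}
  S→c C: FOLLOW(C) ⊇ FOLLOW(S) ⊇ {$}; new: +{$}
  S: {$}  A: {a,b,c}  B: {$}  C: {$}
round 2: — fixpoint
  S: {$}  A: {a,b,c}  B: {$}  C: {$}

FOLLOW(A) = ["a", "b", "c"]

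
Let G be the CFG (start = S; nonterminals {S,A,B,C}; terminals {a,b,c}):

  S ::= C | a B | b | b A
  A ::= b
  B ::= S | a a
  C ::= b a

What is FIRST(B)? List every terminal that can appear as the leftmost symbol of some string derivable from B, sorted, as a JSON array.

FIRST sets, iterate to fixpoint:
[1]
  A via A→b: +{b}
  B via B→a a: +{a}
  C via C→b a: +{b}
  S via S→C: +{b}
  S via S→a B: +{a}
  FIRST[S]={a,b}  FIRST[A]={b}  FIRST[B]={a}  FIRST[C]={b}
[2]
  B via B→S: +{b}
  FIRST[S]={a,b}  FIRST[A]={b}  FIRST[B]={a,b}  FIRST[C]={b}
[3] done
  FIRST[S]={a,b}  FIRST[A]={b}  FIRST[B]={a,b}  FIRST[C]={b}

FIRST(B) = ["a", "b"]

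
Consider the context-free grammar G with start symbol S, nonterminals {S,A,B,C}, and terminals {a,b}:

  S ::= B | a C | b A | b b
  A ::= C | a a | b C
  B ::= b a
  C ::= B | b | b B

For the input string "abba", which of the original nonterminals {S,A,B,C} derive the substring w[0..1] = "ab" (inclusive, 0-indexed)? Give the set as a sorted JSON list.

CNF form of G:
  S -> T0 C | T1 A | T1 T0 | T1 T1
  A -> T0 T0 | T1 B | T1 C | T1 T0 | b
  B -> T1 T0
  C -> T1 B | T1 T0 | b
  T0 -> a
  T1 -> b

CYK fill, restricted to cells inside w[0..1]:
  T[0,0] 'a' = {T0}  orig:{}
  T[1,1] 'b' = {A,C,T1}  orig:{A,C}
  T[0,1] 'ab' = {S}

Original NTs in T[0,1] deriving "ab": ["S"]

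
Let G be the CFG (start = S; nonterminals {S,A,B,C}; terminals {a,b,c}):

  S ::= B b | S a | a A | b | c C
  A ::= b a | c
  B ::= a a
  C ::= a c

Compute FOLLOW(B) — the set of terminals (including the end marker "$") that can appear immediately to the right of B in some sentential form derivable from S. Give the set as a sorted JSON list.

FIRST iteration:
round 1:
  A via A→b a: +{b}
  A via A→c: +{c}
  B via B→a a: +{a}
  C via C→a c: +{a}
  S via S→B b: +{a}
  S via S→b: +{b}
  S via S→c C: +{c}
  FIRST[S]={a,b,c}  FIRST[A]={b,c}  FIRST[B]={a}  FIRST[C]={a}
round 2: (no change)
  FIRST[S]={a,b,c}  FIRST[A]={b,c}  FIRST[B]={a}  FIRST[C]={a}

Compute FOLLOW by fixpoint:
initialize: $ ∈ FOLLOW(S)
[1]
  S→B b: FOLLOW(B) ⊇ FIRST(b) = {b}; new: +{b}
  S→S a: FOLLOW(S) ⊇ FIRST(a) = {a}; new: +{a}
  S→a A: FOLLOW(A) ⊇ FOLLOW(S) ⊇ {$,a}; new: +{$,a}
  S→c C: FOLLOW(C) ⊇ FOLLOW(S) ⊇ {$,a}; new: +{$,a}
  S: {$,a}  A: {$,a}  B: {b}  C: {$,a}
[2] (stable)
  S: {$,a}  A: {$,a}  B: {b}  C: {$,a}

FOLLOW(B) = ["b"]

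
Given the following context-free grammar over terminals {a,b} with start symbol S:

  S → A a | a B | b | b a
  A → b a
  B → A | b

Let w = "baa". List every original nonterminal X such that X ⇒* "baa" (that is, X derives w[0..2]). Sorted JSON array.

CNF form of G:
  S -> A T1 | T0 T1 | T1 B | b
  A -> T0 T1
  B -> T0 T1 | b
  T0 -> b
  T1 -> a

CYK fill, restricted to cells inside w[0..2]:
  T[0,0] 'b' = {B,S,T0}  orig:{B,S}
  T[1,1] 'a' = {T1}  orig:{}
  T[2,2] 'a' = {T1}  orig:{}
  T[0,1] 'ba' = {A,B,S}
  T[1,2] 'aa' = ∅
  T[0,2] 'baa' = {S}

Original NTs in T[0,2] deriving "baa": ["S"]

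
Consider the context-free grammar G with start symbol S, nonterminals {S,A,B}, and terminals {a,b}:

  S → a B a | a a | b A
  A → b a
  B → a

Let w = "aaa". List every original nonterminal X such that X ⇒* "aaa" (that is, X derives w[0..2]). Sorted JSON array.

CNF form of G:
  S -> T0 A | T1 T1 | T1 X2
  A -> T0 T1
  B -> a
  T0 -> b
  T1 -> a
  X2 -> B T1

Fill CYK table bottom-up (cells [i..j] with 0 ≤ i ≤ j ≤ 2 only):
  [0..0]={B,T1}  "a"  orig:{B}
  [1..1]={B,T1}  "a"  orig:{B}
  [2..2]={B,T1}  "a"  orig:{B}
  [0..1]={S,X2}  "aa"  orig:{S}
  [1..2]={S,X2}  "aa"  orig:{S}
  [0..2]={S}  "aaa"

Original NTs in T[0,2] deriving "aaa": ["S"]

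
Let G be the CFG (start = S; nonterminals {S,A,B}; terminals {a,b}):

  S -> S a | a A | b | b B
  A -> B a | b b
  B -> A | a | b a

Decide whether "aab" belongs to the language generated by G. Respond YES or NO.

CNF form of G:
  S -> S T0 | T0 A | T1 B | b
  A -> B T0 | T1 T1
  B -> B T0 | T1 T0 | T1 T1 | a
  T0 -> a
  T1 -> b

Fill CYK table bottom-up:
  cell(0,0) a: {B,T0}  orig:{B}
  cell(1,1) a: {B,T0}  orig:{B}
  cell(2,2) b: {S,T1}  orig:{S}
  cell(0,1) aa: {A,B}
  cell(1,2) ab: ∅
  cell(0,2) aab: ∅

S ∉ T[0,2] ⇒ NO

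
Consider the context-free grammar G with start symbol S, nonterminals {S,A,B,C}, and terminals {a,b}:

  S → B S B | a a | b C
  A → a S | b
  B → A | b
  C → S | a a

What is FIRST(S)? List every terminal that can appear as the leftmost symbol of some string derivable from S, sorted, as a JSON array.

FIRST iteration:
iter 1:
  A via A→a S: +{a}
  A via A→b: +{b}
  B via B→A: +{a,b}
  C via C→a a: +{a}
  S via S→B S B: +{a,b}
  FIRST(S)={a,b}  FIRST(A)={a,b}  FIRST(B)={a,b}  FIRST(C)={a}
iter 2:
  C via C→S: +{b}
  FIRST(S)={a,b}  FIRST(A)={a,b}  FIRST(B)={a,b}  FIRST(C)={a,b}
iter 3: done
  FIRST(S)={a,b}  FIRST(A)={a,b}  FIRST(B)={a,b}  FIRST(C)={a,b}

FIRST(S) = ["a", "b"]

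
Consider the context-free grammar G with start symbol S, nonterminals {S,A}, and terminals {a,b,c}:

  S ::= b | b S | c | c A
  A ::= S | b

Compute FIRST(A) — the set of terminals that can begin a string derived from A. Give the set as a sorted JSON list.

Compute FIRST by fixpoint:
round 1:
  A via A→b: +{b}
  S via S→b: +{b}
  S via S→c: +{c}
  FIRST(S)={b,c}  FIRST(A)={b}
round 2:
  A via A→S: +{c}
  FIRST(S)={b,c}  FIRST(A)={b,c}
round 3: done
  FIRST(S)={b,c}  FIRST(A)={b,c}

FIRST(A) = ["b", "c"]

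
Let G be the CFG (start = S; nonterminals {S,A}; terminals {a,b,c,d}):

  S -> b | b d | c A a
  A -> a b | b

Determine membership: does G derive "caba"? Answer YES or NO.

CNF form of G:
  S -> T1 T2 | T3 X4 | b
  A -> T0 T1 | b
  T0 -> a
  T1 -> b
  T2 -> d
  T3 -> c
  X4 -> A T0

Fill CYK table bottom-up:
  T[0,0] 'c' = {T3}  orig:{}
  T[1,1] 'a' = {T0}  orig:{}
  T[2,2] 'b' = {A,S,T1}  orig:{A,S}
  T[3,3] 'a' = {T0}  orig:{}
  T[0,1] 'ca' = ∅
  T[1,2] 'ab' = {A}
  T[2,3] 'ba' = {X4}  orig:{}
  T[0,2] 'cab' = ∅
  T[1,3] 'aba' = {X4}  orig:{}
  T[0,3] 'caba' = {S}

S ∈ T[0,3] ⇒ YES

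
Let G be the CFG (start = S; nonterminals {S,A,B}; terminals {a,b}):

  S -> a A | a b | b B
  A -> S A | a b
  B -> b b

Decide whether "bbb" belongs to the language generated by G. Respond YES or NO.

Convert to CNF:
  S -> T0 A | T0 T1 | T1 B
  A -> S A | T0 T1
  B -> T1 T1
  T0 -> a
  T1 -> b

CYK table (by increasing span):
  [0..0]={T1}  "b"  orig:{}
  [1..1]={T1}  "b"  orig:{}
  [2..2]={T1}  "b"  orig:{}
  [0..1]={B}  "bb"
  [1..2]={B}  "bb"
  [0..2]={S}  "bbb"

S ∈ T[0,2] ⇒ YES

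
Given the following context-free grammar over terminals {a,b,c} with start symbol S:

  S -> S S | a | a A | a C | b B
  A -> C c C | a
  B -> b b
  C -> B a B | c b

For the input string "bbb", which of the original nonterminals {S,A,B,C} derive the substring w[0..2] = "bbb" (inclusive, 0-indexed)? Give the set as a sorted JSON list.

CNF form of G:
  S -> S S | T1 B | T2 A | T2 C | a
  A -> C X3 | a
  B -> T1 T1
  C -> B X4 | T0 T1
  T0 -> c
  T1 -> b
  T2 -> a
  X3 -> T0 C
  X4 -> T2 B

Fill CYK table bottom-up, restricted to cells inside w[0..2]:
  [0..0]={T1}  "b"  orig:{}
  [1..1]={T1}  "b"  orig:{}
  [2..2]={T1}  "b"  orig:{}
  [0..1]={B}  "bb"
  [1..2]={B}  "bb"
  [0..2]={S}  "bbb"

Original NTs in T[0,2] deriving "bbb": ["S"]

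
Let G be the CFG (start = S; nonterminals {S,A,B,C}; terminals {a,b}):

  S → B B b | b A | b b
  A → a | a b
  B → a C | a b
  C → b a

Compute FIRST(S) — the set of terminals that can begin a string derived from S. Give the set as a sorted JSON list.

FIRST iteration:
iter 1:
  A via A→a: +{a}
  B via B→a C: +{a}
  C via C→b a: +{b}
  S via S→B B b: +{a}
  S via S→b A: +{b}
  S: {a,b}  A: {a}  B: {a}  C: {b}
iter 2: — fixpoint
  S: {a,b}  A: {a}  B: {a}  C: {b}

FIRST(S) = ["a", "b"]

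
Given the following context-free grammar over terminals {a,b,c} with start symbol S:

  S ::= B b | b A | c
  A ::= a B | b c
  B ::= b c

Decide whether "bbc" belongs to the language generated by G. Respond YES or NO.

CNF form of G:
  S -> B T1 | T1 A | c
  A -> T0 B | T1 T2
  B -> T1 T2
  T0 -> a
  T1 -> b
  T2 -> c

CYK fill:
  T[0,0] 'b' = {T1}  orig:{}
  T[1,1] 'b' = {T1}  orig:{}
  T[2,2] 'c' = {S,T2}  orig:{S}
  T[0,1] 'bb' = ∅
  T[1,2] 'bc' = {A,B}
  T[0,2] 'bbc' = {S}

S ∈ T[0,2] ⇒ YES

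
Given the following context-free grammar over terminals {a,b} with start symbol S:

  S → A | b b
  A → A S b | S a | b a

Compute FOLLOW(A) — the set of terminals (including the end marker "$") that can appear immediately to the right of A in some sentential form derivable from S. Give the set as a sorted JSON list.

FIRST iteration:
iter 1:
  A via A→b a: +{b}
  S via S→A: +{b}
  FIRST[S]={b}  FIRST[A]={b}
iter 2: — fixpoint
  FIRST[S]={b}  FIRST[A]={b}

FOLLOW sets:
FOLLOW(S) := {$}
[1]
  A→A S b: FOLLOW(A) ⊇ FIRST(S) = {b}; new: +{b}
  A→A S b: FOLLOW(S) ⊇ FIRST(b) = {b}; new: +{b}
  A→S a: FOLLOW(S) ⊇ FIRST(a) = {a}; new: +{a}
  S→A: FOLLOW(A) ⊇ FOLLOW(S) ⊇ {$,a,b}; new: +{$,a}
  S: {$,a,b}  A: {$,a,b}
[2] (no change)
  S: {$,a,b}  A: {$,a,b}

FOLLOW(A) = ["$", "a", "b"]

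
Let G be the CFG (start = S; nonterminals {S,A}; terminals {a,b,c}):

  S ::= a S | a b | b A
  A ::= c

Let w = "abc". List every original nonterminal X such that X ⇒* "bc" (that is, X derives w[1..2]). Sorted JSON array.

CNF form of G:
  S -> T0 S | T0 T1 | T1 A
  A -> c
  T0 -> a
  T1 -> b

CYK table (by increasing span), restricted to cells inside w[1..2]:
  [1..1]={T1}  "b"  orig:{}
  [2..2]={A}  "c"
  [1..2]={S}  "bc"

Original NTs in T[1,2] deriving "bc": ["S"]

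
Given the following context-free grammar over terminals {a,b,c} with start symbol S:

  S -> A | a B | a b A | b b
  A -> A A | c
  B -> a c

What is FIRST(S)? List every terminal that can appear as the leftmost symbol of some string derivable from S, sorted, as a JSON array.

FIRST iteration:
round 1:
  A via A→c: +{c}
  B via B→a c: +{a}
  S via S→A: +{c}
  S via S→a B: +{a}
  S via S→b b: +{b}
  FIRST(S)={a,b,c}  FIRST(A)={c}  FIRST(B)={a}
round 2: (no change)
  FIRST(S)={a,b,c}  FIRST(A)={c}  FIRST(B)={a}

FIRST(S) = ["a", "b", "c"]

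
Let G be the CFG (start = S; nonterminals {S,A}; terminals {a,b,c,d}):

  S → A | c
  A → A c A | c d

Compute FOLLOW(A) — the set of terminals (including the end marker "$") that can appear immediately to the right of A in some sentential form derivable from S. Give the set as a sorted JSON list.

FIRST sets, iterate to fixpoint:
round 1:
  A via A→c d: +{c}
  S via S→A: +{c}
  FIRST[S]={c}  FIRST[A]={c}
round 2: — fixpoint
  FIRST[S]={c}  FIRST[A]={c}

FOLLOW iteration:
seed FOLLOW(S) with $
pass 1:
  A→A c A: FOLLOW(A) ⊇ FIRST(c) = {c}; new: +{c}
  S→A: FOLLOW(A) ⊇ FOLLOW(S) ⊇ {$}; new: +{$}
  FOLLOW[S]={$}  FOLLOW[A]={$,c}
pass 2: — fixpoint
  FOLLOW[S]={$}  FOLLOW[A]={$,c}

FOLLOW(A) = ["$", "c"]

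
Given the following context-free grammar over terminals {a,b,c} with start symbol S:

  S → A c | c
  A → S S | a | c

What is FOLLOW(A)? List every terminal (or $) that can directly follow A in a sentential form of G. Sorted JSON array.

FIRST sets, iterate to fixpoint:
round 1:
  A via A→a: +{a}
  A via A→c: +{c}
  S via S→A c: +{a,c}
  FIRST(S)={a,c}  FIRST(A)={a,c}
round 2: (no change)
  FIRST(S)={a,c}  FIRST(A)={a,c}

Compute FOLLOW by fixpoint:
initialize: $ ∈ FOLLOW(S)
iter 1:
  A→S S: FOLLOW(S) ⊇ FIRST(S) = {a,c}; new: +{a,c}
  S→A c: FOLLOW(A) ⊇ FIRST(c) = {c}; new: +{c}
  FOLLOW(S)={$,a,c}  FOLLOW(A)={c}
iter 2: (stable)
  FOLLOW(S)={$,a,c}  FOLLOW(A)={c}

FOLLOW(A) = ["c"]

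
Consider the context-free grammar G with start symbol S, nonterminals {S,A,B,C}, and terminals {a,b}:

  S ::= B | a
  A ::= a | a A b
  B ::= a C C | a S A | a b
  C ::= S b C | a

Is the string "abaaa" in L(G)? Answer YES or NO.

Convert to CNF:
  S -> T0 T1 | T0 X6 | T0 X7 | a
  A -> T0 X2 | a
  B -> T0 T1 | T0 X3 | T0 X4
  C -> S X5 | a
  T0 -> a
  T1 -> b
  X2 -> A T1
  X3 -> C C
  X4 -> S A
  X5 -> T1 C
  X6 -> C C
  X7 -> S A

Fill CYK table bottom-up:
  T[0,0] 'a' = {A,C,S,T0}  orig:{A,C,S}
  T[1,1] 'b' = {T1}  orig:{}
  T[2,2] 'a' = {A,C,S,T0}  orig:{A,C,S}
  T[3,3] 'a' = {A,C,S,T0}  orig:{A,C,S}
  T[4,4] 'a' = {A,C,S,T0}  orig:{A,C,S}
  T[0,1] 'ab' = {B,S,X2}  orig:{B,S}
  T[1,2] 'ba' = {X5}  orig:{}
  T[2,3] 'aa' = {X3,X4,X6,X7}  orig:{}
  T[3,4] 'aa' = {X3,X4,X6,X7}  orig:{}
  T[0,2] 'aba' = {C,X4,X7}  orig:{C}
  T[1,3] 'baa' = ∅
  T[2,4] 'aaa' = {B,S}
  T[0,3] 'abaa' = {X3,X6}  orig:{}
  T[1,4] 'baaa' = ∅
  T[0,4] 'abaaa' = ∅

S ∉ T[0,4] ⇒ NO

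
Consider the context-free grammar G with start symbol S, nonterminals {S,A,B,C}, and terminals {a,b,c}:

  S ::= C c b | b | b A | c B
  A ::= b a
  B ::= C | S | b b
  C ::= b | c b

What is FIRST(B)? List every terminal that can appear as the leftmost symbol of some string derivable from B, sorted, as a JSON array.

FIRST sets, iterate to fixpoint:
pass 1:
  A via A→b a: +{b}
  B via B→b b: +{b}
  C via C→b: +{b}
  C via C→c b: +{c}
  S via S→C c b: +{b,c}
  S: {b,c}  A: {b}  B: {b}  C: {b,c}
pass 2:
  B via B→C: +{c}
  S: {b,c}  A: {b}  B: {b,c}  C: {b,c}
pass 3: done
  S: {b,c}  A: {b}  B: {b,c}  C: {b,c}

FIRST(B) = ["b", "c"]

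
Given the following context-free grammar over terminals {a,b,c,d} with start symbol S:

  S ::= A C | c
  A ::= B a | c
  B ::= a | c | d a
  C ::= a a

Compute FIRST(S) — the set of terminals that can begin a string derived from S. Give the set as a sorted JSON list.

Compute FIRST by fixpoint:
iter 1:
  A via A→c: +{c}
  B via B→a: +{a}
  B via B→c: +{c}
  B via B→d a: +{d}
  C via C→a a: +{a}
  S via S→A C: +{c}
  S: {c}  A: {c}  B: {a,c,d}  C: {a}
iter 2:
  A via A→B a: +{a,d}
  S via S→A C: +{a,d}
  S: {a,c,d}  A: {a,c,d}  B: {a,c,d}  C: {a}
iter 3: — fixpoint
  S: {a,c,d}  A: {a,c,d}  B: {a,c,d}  C: {a}

FIRST(S) = ["a", "c", "d"]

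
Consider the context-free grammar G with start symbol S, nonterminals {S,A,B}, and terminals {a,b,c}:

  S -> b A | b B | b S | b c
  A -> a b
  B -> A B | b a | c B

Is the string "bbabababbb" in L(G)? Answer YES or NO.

Convert to CNF:
  S -> T1 A | T1 B | T1 S | T1 T2
  A -> T0 T1
  B -> A B | T1 T0 | T2 B
  T0 -> a
  T1 -> b
  T2 -> c

CYK fill:
  cell(0,0) b: {T1}  orig:{}
  cell(1,1) b: {T1}  orig:{}
  cell(2,2) a: {T0}  orig:{}
  cell(3,3) b: {T1}  orig:{}
  cell(4,4) a: {T0}  orig:{}
  cell(5,5) b: {T1}  orig:{}
  cell(6,6) a: {T0}  orig:{}
  cell(7,7) b: {T1}  orig:{}
  cell(8,8) b: {T1}  orig:{}
  cell(9,9) b: {T1}  orig:{}
  cell(0,1) bb: ∅
  cell(1,2) ba: {B}
  cell(2,3) ab: {A}
  cell(3,4) ba: {B}
  cell(4,5) ab: {A}
  cell(5,6) ba: {B}
  cell(6,7) ab: {A}
  cell(7,8) bb: ∅
  cell(8,9) bb: ∅
  cell(0,2) bba: {S}
  cell(1,3) bab: {S}
  cell(2,4) aba: ∅
  cell(3,5) bab: {S}
  cell(4,6) aba: ∅
  cell(5,7) bab: {S}
  cell(6,8) abb: ∅
  cell(7,9) bbb: ∅
  cell(0,3) bbab: {S}
  cell(1,4) baba: ∅
  cell(2,5) abab: ∅
  cell(3,6) baba: ∅
  cell(4,7) abab: ∅
  cell(5,8) babb: ∅
  cell(6,9) abbb: ∅
  cell(0,4) bbaba: ∅
  cell(1,5) babab: ∅
  cell(2,6) ababa: ∅
  cell(3,7) babab: ∅
  cell(4,8) ababb: ∅
  cell(5,9) babbb: ∅
  cell(0,5) bbabab: ∅
  cell(1,6) bababa: ∅
  cell(2,7) ababab: ∅
  cell(3,8) bababb: ∅
  cell(4,9) ababbb: ∅
  cell(0,6) bbababa: ∅
  cell(1,7) bababab: ∅
  cell(2,8) abababb: ∅
  cell(3,9) bababbb: ∅
  cell(0,7) bbababab: ∅
  cell(1,8) babababb: ∅
  cell(2,9) abababbb: ∅
  cell(0,8) bbabababb: ∅
  cell(1,9) babababbb: ∅
  cell(0,9) bbabababbb: ∅

S ∉ T[0,9] ⇒ NO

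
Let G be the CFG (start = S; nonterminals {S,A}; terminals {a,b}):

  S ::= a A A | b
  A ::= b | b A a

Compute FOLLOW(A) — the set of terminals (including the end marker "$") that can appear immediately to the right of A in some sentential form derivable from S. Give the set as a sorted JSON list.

Compute FIRST by fixpoint:
[1]
  A via A→b: +{b}
  S via S→a A A: +{a}
  S via S→b: +{b}
  S: {a,b}  A: {b}
[2] done
  S: {a,b}  A: {b}

FOLLOW iteration:
FOLLOW(S) := {$}
round 1:
  A→b A a: FOLLOW(A) ⊇ FIRST(a) = {a}; new: +{a}
  S→a A A: FOLLOW(A) ⊇ FIRST(A) = {b}; new: +{b}
  S→a A A: FOLLOW(A) ⊇ FOLLOW(S) ⊇ {$}; new: +{$}
  FOLLOW(S)={$}  FOLLOW(A)={$,a,b}
round 2: done
  FOLLOW(S)={$}  FOLLOW(A)={$,a,b}

FOLLOW(A) = ["$", "a", "b"]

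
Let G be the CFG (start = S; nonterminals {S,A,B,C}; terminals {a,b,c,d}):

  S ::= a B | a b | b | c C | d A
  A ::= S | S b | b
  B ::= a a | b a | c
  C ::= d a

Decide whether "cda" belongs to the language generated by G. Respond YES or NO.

Convert to CNF:
  S -> T1 B | T1 T0 | T2 C | T3 A | b
  A -> S T0 | T1 B | T1 T0 | T2 C | T3 A | b
  B -> T0 T1 | T1 T1 | c
  C -> T3 T1
  T0 -> b
  T1 -> a
  T2 -> c
  T3 -> d

CYK table (by increasing span):
  cell(0,0) c: {B,T2}  orig:{B}
  cell(1,1) d: {T3}  orig:{}
  cell(2,2) a: {T1}  orig:{}
  cell(0,1) cd: ∅
  cell(1,2) da: {C}
  cell(0,2) cda: {A,S}

S ∈ T[0,2] ⇒ YES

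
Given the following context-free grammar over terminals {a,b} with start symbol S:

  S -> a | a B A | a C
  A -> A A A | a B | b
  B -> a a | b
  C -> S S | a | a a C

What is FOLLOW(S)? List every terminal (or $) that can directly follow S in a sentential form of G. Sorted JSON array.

FIRST sets, iterate to fixpoint:
iter 1:
  A via A→a B: +{a}
  A via A→b: +{b}
  B via B→a a: +{a}
  B via B→b: +{b}
  C via C→a: +{a}
  S via S→a: +{a}
  FIRST[S]={a}  FIRST[A]={a,b}  FIRST[B]={a,b}  FIRST[C]={a}
iter 2: done
  FIRST[S]={a}  FIRST[A]={a,b}  FIRST[B]={a,b}  FIRST[C]={a}

Compute FOLLOW by fixpoint:
initialize: $ ∈ FOLLOW(S)
pass 1:
  A→A A A: FOLLOW(A) ⊇ FIRST(A) = {a,b}; new: +{a,b}
  A→a B: FOLLOW(B) ⊇ FOLLOW(A) ⊇ {a,b}; new: +{a,b}
  C→S S: FOLLOW(S) ⊇ FIRST(S) = {a}; new: +{a}
  S→a B A: FOLLOW(A) ⊇ FOLLOW(S) ⊇ {$,a}; new: +{$}
  S→a C: FOLLOW(C) ⊇ FOLLOW(S) ⊇ {$,a}; new: +{$,a}
  FOLLOW(S)={$,a}  FOLLOW(A)={$,a,b}  FOLLOW(B)={a,b}  FOLLOW(C)={$,a}
pass 2:
  A→a B: FOLLOW(B) ⊇ FOLLOW(A) ⊇ {$,a,b}; new: +{$}
  FOLLOW(S)={$,a}  FOLLOW(A)={$,a,b}  FOLLOW(B)={$,a,b}  FOLLOW(C)={$,a}
pass 3: (no change)
  FOLLOW(S)={$,a}  FOLLOW(A)={$,a,b}  FOLLOW(B)={$,a,b}  FOLLOW(C)={$,a}

FOLLOW(S) = ["$", "a"]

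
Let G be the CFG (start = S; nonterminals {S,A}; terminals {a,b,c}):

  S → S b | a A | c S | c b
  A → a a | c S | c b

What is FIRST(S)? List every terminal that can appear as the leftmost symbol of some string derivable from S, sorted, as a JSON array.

FIRST sets, iterate to fixpoint:
iter 1:
  A via A→a a: +{a}
  A via A→c S: +{c}
  S via S→a A: +{a}
  S via S→c S: +{c}
  FIRST[S]={a,c}  FIRST[A]={a,c}
iter 2: — fixpoint
  FIRST[S]={a,c}  FIRST[A]={a,c}

FIRST(S) = ["a", "c"]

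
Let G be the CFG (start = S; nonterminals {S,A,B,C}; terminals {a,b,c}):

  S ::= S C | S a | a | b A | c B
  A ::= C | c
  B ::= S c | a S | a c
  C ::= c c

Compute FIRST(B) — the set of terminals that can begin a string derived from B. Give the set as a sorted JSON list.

FIRST sets, iterate to fixpoint:
iter 1:
  A via A→c: +{c}
  B via B→a S: +{a}
  C via C→c c: +{c}
  S via S→a: +{a}
  S via S→b A: +{b}
  S via S→c B: +{c}
  S: {a,b,c}  A: {c}  B: {a}  C: {c}
iter 2:
  B via B→S c: +{b,c}
  S: {a,b,c}  A: {c}  B: {a,b,c}  C: {c}
iter 3: (stable)
  S: {a,b,c}  A: {c}  B: {a,b,c}  C: {c}

FIRST(B) = ["a", "b", "c"]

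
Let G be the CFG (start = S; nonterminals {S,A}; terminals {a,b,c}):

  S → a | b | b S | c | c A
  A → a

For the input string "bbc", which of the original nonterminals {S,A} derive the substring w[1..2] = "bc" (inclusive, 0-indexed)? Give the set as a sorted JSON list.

CNF form of G:
  S -> T0 S | T1 A | a | b | c
  A -> a
  T0 -> b
  T1 -> c

CYK table (by increasing span) (cells [i..j] with 1 ≤ i ≤ j ≤ 2 only):
  cell(1,1) b: {S,T0}  orig:{S}
  cell(2,2) c: {S,T1}  orig:{S}
  cell(1,2) bc: {S}

Original NTs in T[1,2] deriving "bc": ["S"]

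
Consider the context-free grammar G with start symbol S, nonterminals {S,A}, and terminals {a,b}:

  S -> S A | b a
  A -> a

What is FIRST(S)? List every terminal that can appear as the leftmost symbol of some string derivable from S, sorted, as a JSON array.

FIRST iteration:
iter 1:
  A via A→a: +{a}
  S via S→b a: +{b}
  S: {b}  A: {a}
iter 2: — fixpoint
  S: {b}  A: {a}

FIRST(S) = ["b"]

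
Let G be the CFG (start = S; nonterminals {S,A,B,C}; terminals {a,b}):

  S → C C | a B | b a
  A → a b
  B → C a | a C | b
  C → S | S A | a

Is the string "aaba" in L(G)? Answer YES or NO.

Convert to CNF:
  S -> C C | T0 B | T1 T0
  A -> T0 T1
  B -> C T0 | T0 C | b
  C -> C C | S A | T0 B | T1 T0 | a
  T0 -> a
  T1 -> b

Fill CYK table bottom-up:
  [0..0]={C,T0}  "a"  orig:{C}
  [1..1]={C,T0}  "a"  orig:{C}
  [2..2]={B,T1}  "b"  orig:{B}
  [3..3]={C,T0}  "a"  orig:{C}
  [0..1]={B,C,S}  "aa"
  [1..2]={A,C,S}  "ab"
  [2..3]={C,S}  "ba"
  [0..2]={B,C,S}  "aab"
  [1..3]={B,C,S}  "aba"
  [0..3]={B,C,S}  "aaba"

S ∈ T[0,3] ⇒ YES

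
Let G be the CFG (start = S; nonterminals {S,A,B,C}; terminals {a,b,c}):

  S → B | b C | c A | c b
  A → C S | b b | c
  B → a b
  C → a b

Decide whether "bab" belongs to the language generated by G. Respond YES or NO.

CNF form of G:
  S -> T0 C | T1 T0 | T2 A | T2 T0
  A -> C S | T0 T0 | c
  B -> T1 T0
  C -> T1 T0
  T0 -> b
  T1 -> a
  T2 -> c

Fill CYK table bottom-up:
  T[0,0] 'b' = {T0}  orig:{}
  T[1,1] 'a' = {T1}  orig:{}
  T[2,2] 'b' = {T0}  orig:{}
  T[0,1] 'ba' = ∅
  T[1,2] 'ab' = {B,C,S}
  T[0,2] 'bab' = {S}

S ∈ T[0,2] ⇒ YES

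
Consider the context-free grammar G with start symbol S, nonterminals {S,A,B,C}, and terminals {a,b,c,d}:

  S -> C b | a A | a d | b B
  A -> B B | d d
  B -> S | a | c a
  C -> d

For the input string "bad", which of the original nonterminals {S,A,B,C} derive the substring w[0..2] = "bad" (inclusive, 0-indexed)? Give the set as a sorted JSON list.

Convert to CNF:
  S -> C T1 | T1 B | T2 A | T2 T0
  A -> B B | T0 T0
  B -> C T1 | T1 B | T2 A | T2 T0 | T3 T2 | a
  C -> d
  T0 -> d
  T1 -> b
  T2 -> a
  T3 -> c

Fill CYK table bottom-up (cells [i..j] with 0 ≤ i ≤ j ≤ 2 only):
  [0..0]={T1}  "b"  orig:{}
  [1..1]={B,T2}  "a"  orig:{B}
  [2..2]={C,T0}  "d"  orig:{C}
  [0..1]={B,S}  "ba"
  [1..2]={B,S}  "ad"
  [0..2]={B,S}  "bad"

Original NTs in T[0,2] deriving "bad": ["B", "S"]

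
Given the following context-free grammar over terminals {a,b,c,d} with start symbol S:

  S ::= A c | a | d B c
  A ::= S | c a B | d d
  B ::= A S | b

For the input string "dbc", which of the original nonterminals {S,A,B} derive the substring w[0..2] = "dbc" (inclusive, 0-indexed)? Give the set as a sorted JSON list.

CNF form of G:
  S -> A T0 | T2 X5 | a
  A -> A T0 | T0 X3 | T2 T2 | T2 X4 | a
  B -> A S | b
  T0 -> c
  T1 -> a
  T2 -> d
  X3 -> T1 B
  X4 -> B T0
  X5 -> B T0

CYK fill (cells [i..j] with 0 ≤ i ≤ j ≤ 2 only):
  [0..0]={T2}  "d"  orig:{}
  [1..1]={B}  "b"
  [2..2]={T0}  "c"  orig:{}
  [0..1]=∅  "db"
  [1..2]={X4,X5}  "bc"  orig:{}
  [0..2]={A,S}  "dbc"

Original NTs in T[0,2] deriving "dbc": ["A", "S"]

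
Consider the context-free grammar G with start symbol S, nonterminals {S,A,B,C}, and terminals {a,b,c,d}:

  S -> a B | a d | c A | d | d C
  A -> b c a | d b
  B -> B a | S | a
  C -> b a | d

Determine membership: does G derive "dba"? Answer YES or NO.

Convert to CNF:
  S -> T1 A | T2 B | T2 T3 | T3 C | d
  A -> T0 X4 | T3 T0
  B -> B T2 | T1 A | T2 B | T2 T3 | T3 C | a | d
  C -> T0 T2 | d
  T0 -> b
  T1 -> c
  T2 -> a
  T3 -> d
  X4 -> T1 T2

Fill CYK table bottom-up:
  [0..0]={B,C,S,T3}  "d"  orig:{B,C,S}
  [1..1]={T0}  "b"  orig:{}
  [2..2]={B,T2}  "a"  orig:{B}
  [0..1]={A}  "db"
  [1..2]={C}  "ba"
  [0..2]={B,S}  "dba"

S ∈ T[0,2] ⇒ YES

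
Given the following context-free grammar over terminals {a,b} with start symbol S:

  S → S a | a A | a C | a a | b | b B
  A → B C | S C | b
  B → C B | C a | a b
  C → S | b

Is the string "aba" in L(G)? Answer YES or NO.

CNF form of G:
  S -> S T0 | T0 A | T0 C | T0 T0 | T1 B | b
  A -> B C | S C | b
  B -> C B | C T0 | T0 T1
  C -> S T0 | T0 A | T0 C | T0 T0 | T1 B | b
  T0 -> a
  T1 -> b

CYK table (by increasing span):
  [0..0]={T0}  "a"  orig:{}
  [1..1]={A,C,S,T1}  "b"  orig:{A,C,S}
  [2..2]={T0}  "a"  orig:{}
  [0..1]={B,C,S}  "ab"
  [1..2]={B,C,S}  "ba"
  [0..2]={B,C,S}  "aba"

S ∈ T[0,2] ⇒ YES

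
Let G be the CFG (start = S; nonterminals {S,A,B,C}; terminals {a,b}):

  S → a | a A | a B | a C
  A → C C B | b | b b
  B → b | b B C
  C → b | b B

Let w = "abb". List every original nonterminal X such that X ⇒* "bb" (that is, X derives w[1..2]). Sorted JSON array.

CNF form of G:
  S -> T1 A | T1 B | T1 C | a
  A -> C X2 | T0 T0 | b
  B -> T0 X3 | b
  C -> T0 B | b
  T0 -> b
  T1 -> a
  X2 -> C B
  X3 -> B C

Fill CYK table bottom-up — only the sub-triangle for w[1..2]:
  [1..1]={A,B,C,T0}  "b"  orig:{A,B,C}
  [2..2]={A,B,C,T0}  "b"  orig:{A,B,C}
  [1..2]={A,C,X2,X3}  "bb"  orig:{A,C}

Original NTs in T[1,2] deriving "bb": ["A", "C"]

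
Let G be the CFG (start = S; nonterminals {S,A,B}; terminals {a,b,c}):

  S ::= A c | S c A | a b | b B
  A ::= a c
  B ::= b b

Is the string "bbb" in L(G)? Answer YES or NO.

Convert to CNF:
  S -> A T1 | S X3 | T0 T2 | T2 B
  A -> T0 T1
  B -> T2 T2
  T0 -> a
  T1 -> c
  T2 -> b
  X3 -> T1 A

CYK fill:
  cell(0,0) b: {T2}  orig:{}
  cell(1,1) b: {T2}  orig:{}
  cell(2,2) b: {T2}  orig:{}
  cell(0,1) bb: {B}
  cell(1,2) bb: {B}
  cell(0,2) bbb: {S}

S ∈ T[0,2] ⇒ YES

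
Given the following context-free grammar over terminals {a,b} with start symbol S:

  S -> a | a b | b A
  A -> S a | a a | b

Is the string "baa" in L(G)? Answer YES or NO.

CNF form of G:
  S -> T0 T1 | T1 A | a
  A -> S T0 | T0 T0 | b
  T0 -> a
  T1 -> b

CYK fill:
  T[0,0] 'b' = {A,T1}  orig:{A}
  T[1,1] 'a' = {S,T0}  orig:{S}
  T[2,2] 'a' = {S,T0}  orig:{S}
  T[0,1] 'ba' = ∅
  T[1,2] 'aa' = {A}
  T[0,2] 'baa' = {S}

S ∈ T[0,2] ⇒ YES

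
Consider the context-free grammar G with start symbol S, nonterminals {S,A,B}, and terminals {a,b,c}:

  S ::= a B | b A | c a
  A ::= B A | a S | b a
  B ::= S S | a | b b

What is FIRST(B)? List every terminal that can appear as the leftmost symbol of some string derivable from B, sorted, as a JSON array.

Compute FIRST by fixpoint:
pass 1:
  A via A→a S: +{a}
  A via A→b a: +{b}
  B via B→a: +{a}
  B via B→b b: +{b}
  S via S→a B: +{a}
  S via S→b A: +{b}
  S via S→c a: +{c}
  FIRST[S]={a,b,c}  FIRST[A]={a,b}  FIRST[B]={a,b}
pass 2:
  B via B→S S: +{c}
  FIRST[S]={a,b,c}  FIRST[A]={a,b}  FIRST[B]={a,b,c}
pass 3:
  A via A→B A: +{c}
  FIRST[S]={a,b,c}  FIRST[A]={a,b,c}  FIRST[B]={a,b,c}
pass 4: — fixpoint
  FIRST[S]={a,b,c}  FIRST[A]={a,b,c}  FIRST[B]={a,b,c}

FIRST(B) = ["a", "b", "c"]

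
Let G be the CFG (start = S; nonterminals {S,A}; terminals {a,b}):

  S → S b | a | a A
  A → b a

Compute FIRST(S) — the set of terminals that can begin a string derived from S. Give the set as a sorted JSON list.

FIRST sets, iterate to fixpoint:
round 1:
  A via A→b a: +{b}
  S via S→a: +{a}
  FIRST(S)={a}  FIRST(A)={b}
round 2: — fixpoint
  FIRST(S)={a}  FIRST(A)={b}

FIRST(S) = ["a"]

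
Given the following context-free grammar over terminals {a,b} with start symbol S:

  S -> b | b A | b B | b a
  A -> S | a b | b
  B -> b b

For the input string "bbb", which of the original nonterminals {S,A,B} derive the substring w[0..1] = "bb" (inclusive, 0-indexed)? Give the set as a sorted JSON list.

Convert to CNF:
  S -> T1 A | T1 B | T1 T0 | b
  A -> T0 T1 | T1 A | T1 B | T1 T0 | b
  B -> T1 T1
  T0 -> a
  T1 -> b

Fill CYK table bottom-up (cells [i..j] with 0 ≤ i ≤ j ≤ 1 only):
  [0..0]={A,S,T1}  "b"  orig:{A,S}
  [1..1]={A,S,T1}  "b"  orig:{A,S}
  [0..1]={A,B,S}  "bb"

Original NTs in T[0,1] deriving "bb": ["A", "B", "S"]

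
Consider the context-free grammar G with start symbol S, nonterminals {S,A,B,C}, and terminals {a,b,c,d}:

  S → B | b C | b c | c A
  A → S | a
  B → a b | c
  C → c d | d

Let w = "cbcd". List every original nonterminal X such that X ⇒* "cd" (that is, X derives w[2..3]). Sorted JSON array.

CNF form of G:
  S -> T0 T1 | T1 C | T1 T2 | T2 A | c
  A -> T0 T1 | T1 C | T1 T2 | T2 A | a | c
  B -> T0 T1 | c
  C -> T2 T3 | d
  T0 -> a
  T1 -> b
  T2 -> c
  T3 -> d

Fill CYK table bottom-up, restricted to cells inside w[2..3]:
  T[2,2] 'c' = {A,B,S,T2}  orig:{A,B,S}
  T[3,3] 'd' = {C,T3}  orig:{C}
  T[2,3] 'cd' = {C}

Original NTs in T[2,3] deriving "cd": ["C"]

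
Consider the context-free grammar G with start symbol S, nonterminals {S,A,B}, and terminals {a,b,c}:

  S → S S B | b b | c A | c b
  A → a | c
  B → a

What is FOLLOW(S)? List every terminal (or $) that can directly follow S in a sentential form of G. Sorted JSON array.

FIRST sets, iterate to fixpoint:
round 1:
  A via A→a: +{a}
  A via A→c: +{c}
  B via B→a: +{a}
  S via S→b b: +{b}
  S via S→c A: +{c}
  FIRST[S]={b,c}  FIRST[A]={a,c}  FIRST[B]={a}
round 2: (no change)
  FIRST[S]={b,c}  FIRST[A]={a,c}  FIRST[B]={a}

Compute FOLLOW by fixpoint:
initialize: $ ∈ FOLLOW(S)
iter 1:
  S→S S B: FOLLOW(S) ⊇ FIRST(S) = {b,c}; new: +{b,c}
  S→S S B: FOLLOW(S) ⊇ FIRST(B) = {a}; new: +{a}
  S→S S B: FOLLOW(B) ⊇ FOLLOW(S) ⊇ {$,a,b,c}; new: +{$,a,b,c}
  S→c A: FOLLOW(A) ⊇ FOLLOW(S) ⊇ {$,a,b,c}; new: +{$,a,b,c}
  FOLLOW(S)={$,a,b,c}  FOLLOW(A)={$,a,b,c}  FOLLOW(B)={$,a,b,c}
iter 2: (stable)
  FOLLOW(S)={$,a,b,c}  FOLLOW(A)={$,a,b,c}  FOLLOW(B)={$,a,b,c}

FOLLOW(S) = ["$", "a", "b", "c"]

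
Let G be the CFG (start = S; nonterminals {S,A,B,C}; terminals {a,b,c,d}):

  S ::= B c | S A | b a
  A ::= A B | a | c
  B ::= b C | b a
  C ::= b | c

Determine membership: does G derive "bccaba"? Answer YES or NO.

Convert to CNF:
  S -> B T2 | S A | T0 T1
  A -> A B | a | c
  B -> T0 C | T0 T1
  C -> b | c
  T0 -> b
  T1 -> a
  T2 -> c

CYK table (by increasing span):
  [0..0]={C,T0}  "b"  orig:{C}
  [1..1]={A,C,T2}  "c"  orig:{A,C}
  [2..2]={A,C,T2}  "c"  orig:{A,C}
  [3..3]={A,T1}  "a"  orig:{A}
  [4..4]={C,T0}  "b"  orig:{C}
  [5..5]={A,T1}  "a"  orig:{A}
  [0..1]={B}  "bc"
  [1..2]=∅  "cc"
  [2..3]=∅  "ca"
  [3..4]=∅  "ab"
  [4..5]={B,S}  "ba"
  [0..2]={S}  "bcc"
  [1..3]=∅  "cca"
  [2..4]=∅  "cab"
  [3..5]={A}  "aba"
  [0..3]={S}  "bcca"
  [1..4]=∅  "ccab"
  [2..5]=∅  "caba"
  [0..4]=∅  "bccab"
  [1..5]=∅  "ccaba"
  [0..5]={S}  "bccaba"

S ∈ T[0,5] ⇒ YES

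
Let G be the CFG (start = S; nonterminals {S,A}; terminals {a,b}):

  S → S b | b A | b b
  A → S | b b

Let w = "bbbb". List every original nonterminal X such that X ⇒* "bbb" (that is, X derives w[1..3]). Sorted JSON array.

Convert to CNF:
  S -> S T0 | T0 A | T0 T0
  A -> S T0 | T0 A | T0 T0
  T0 -> b

CYK table (by increasing span) — only the sub-triangle for w[1..3]:
  T[1,1] 'b' = {T0}  orig:{}
  T[2,2] 'b' = {T0}  orig:{}
  T[3,3] 'b' = {T0}  orig:{}
  T[1,2] 'bb' = {A,S}
  T[2,3] 'bb' = {A,S}
  T[1,3] 'bbb' = {A,S}

Original NTs in T[1,3] deriving "bbb": ["A", "S"]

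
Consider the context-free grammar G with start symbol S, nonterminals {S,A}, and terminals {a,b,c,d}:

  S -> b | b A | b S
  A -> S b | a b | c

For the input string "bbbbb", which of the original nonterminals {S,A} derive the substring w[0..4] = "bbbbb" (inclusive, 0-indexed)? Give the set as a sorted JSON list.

Convert to CNF:
  S -> T0 A | T0 S | b
  A -> S T0 | T1 T0 | c
  T0 -> b
  T1 -> a

CYK table (by increasing span), restricted to cells inside w[0..4]:
  cell(0,0) b: {S,T0}  orig:{S}
  cell(1,1) b: {S,T0}  orig:{S}
  cell(2,2) b: {S,T0}  orig:{S}
  cell(3,3) b: {S,T0}  orig:{S}
  cell(4,4) b: {S,T0}  orig:{S}
  cell(0,1) bb: {A,S}
  cell(1,2) bb: {A,S}
  cell(2,3) bb: {A,S}
  cell(3,4) bb: {A,S}
  cell(0,2) bbb: {A,S}
  cell(1,3) bbb: {A,S}
  cell(2,4) bbb: {A,S}
  cell(0,3) bbbb: {A,S}
  cell(1,4) bbbb: {A,S}
  cell(0,4) bbbbb: {A,S}

Original NTs in T[0,4] deriving "bbbbb": ["A", "S"]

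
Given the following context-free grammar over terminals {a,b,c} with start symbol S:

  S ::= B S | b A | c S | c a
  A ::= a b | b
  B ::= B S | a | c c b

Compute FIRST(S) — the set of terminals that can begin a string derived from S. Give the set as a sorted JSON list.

FIRST iteration:
round 1:
  A via A→a b: +{a}
  A via A→b: +{b}
  B via B→a: +{a}
  B via B→c c b: +{c}
  S via S→B S: +{a,c}
  S via S→b A: +{b}
  FIRST[S]={a,b,c}  FIRST[A]={a,b}  FIRST[B]={a,c}
round 2: done
  FIRST[S]={a,b,c}  FIRST[A]={a,b}  FIRST[B]={a,c}

FIRST(S) = ["a", "b", "c"]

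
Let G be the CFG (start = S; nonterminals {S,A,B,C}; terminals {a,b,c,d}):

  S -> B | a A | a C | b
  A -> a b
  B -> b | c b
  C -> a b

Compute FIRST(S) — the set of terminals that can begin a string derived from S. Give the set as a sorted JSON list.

FIRST iteration:
round 1:
  A via A→a b: +{a}
  B via B→b: +{b}
  B via B→c b: +{c}
  C via C→a b: +{a}
  S via S→B: +{b,c}
  S via S→a A: +{a}
  S: {a,b,c}  A: {a}  B: {b,c}  C: {a}
round 2: (stable)
  S: {a,b,c}  A: {a}  B: {b,c}  C: {a}

FIRST(S) = ["a", "b", "c"]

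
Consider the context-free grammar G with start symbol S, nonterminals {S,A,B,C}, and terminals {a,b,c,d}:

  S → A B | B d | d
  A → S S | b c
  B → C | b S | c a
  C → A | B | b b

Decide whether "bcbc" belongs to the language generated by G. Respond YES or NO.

CNF form of G:
  S -> A B | B T3 | d
  A -> S S | T0 T1
  B -> S S | T0 S | T0 T0 | T0 T1 | T1 T2
  C -> S S | T0 S | T0 T0 | T0 T1 | T1 T2
  T0 -> b
  T1 -> c
  T2 -> a
  T3 -> d

CYK fill:
  cell(0,0) b: {T0}  orig:{}
  cell(1,1) c: {T1}  orig:{}
  cell(2,2) b: {T0}  orig:{}
  cell(3,3) c: {T1}  orig:{}
  cell(0,1) bc: {A,B,C}
  cell(1,2) cb: ∅
  cell(2,3) bc: {A,B,C}
  cell(0,2) bcb: ∅
  cell(1,3) cbc: ∅
  cell(0,3) bcbc: {S}

S ∈ T[0,3] ⇒ YES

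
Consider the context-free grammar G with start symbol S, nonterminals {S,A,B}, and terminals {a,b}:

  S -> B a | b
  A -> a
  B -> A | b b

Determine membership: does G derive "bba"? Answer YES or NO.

CNF form of G:
  S -> B T1 | b
  A -> a
  B -> T0 T0 | a
  T0 -> b
  T1 -> a

CYK table (by increasing span):
  cell(0,0) b: {S,T0}  orig:{S}
  cell(1,1) b: {S,T0}  orig:{S}
  cell(2,2) a: {A,B,T1}  orig:{A,B}
  cell(0,1) bb: {B}
  cell(1,2) ba: ∅
  cell(0,2) bba: {S}

S ∈ T[0,2] ⇒ YES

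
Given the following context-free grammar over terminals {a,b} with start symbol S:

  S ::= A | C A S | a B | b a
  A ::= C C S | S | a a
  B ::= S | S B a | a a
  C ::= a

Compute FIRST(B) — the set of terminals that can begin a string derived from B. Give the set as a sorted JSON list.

FIRST sets, iterate to fixpoint:
iter 1:
  A via A→a a: +{a}
  B via B→a a: +{a}
  C via C→a: +{a}
  S via S→A: +{a}
  S via S→b a: +{b}
  S: {a,b}  A: {a}  B: {a}  C: {a}
iter 2:
  A via A→S: +{b}
  B via B→S: +{b}
  S: {a,b}  A: {a,b}  B: {a,b}  C: {a}
iter 3: done
  S: {a,b}  A: {a,b}  B: {a,b}  C: {a}

FIRST(B) = ["a", "b"]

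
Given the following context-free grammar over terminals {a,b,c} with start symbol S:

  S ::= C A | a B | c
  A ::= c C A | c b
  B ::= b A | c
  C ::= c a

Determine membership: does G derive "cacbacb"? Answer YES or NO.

CNF form of G:
  S -> C A | T2 B | c
  A -> T0 T1 | T0 X3
  B -> T1 A | c
  C -> T0 T2
  T0 -> c
  T1 -> b
  T2 -> a
  X3 -> C A

CYK fill:
  T[0,0] 'c' = {B,S,T0}  orig:{B,S}
  T[1,1] 'a' = {T2}  orig:{}
  T[2,2] 'c' = {B,S,T0}  orig:{B,S}
  T[3,3] 'b' = {T1}  orig:{}
  T[4,4] 'a' = {T2}  orig:{}
  T[5,5] 'c' = {B,S,T0}  orig:{B,S}
  T[6,6] 'b' = {T1}  orig:{}
  T[0,1] 'ca' = {C}
  T[1,2] 'ac' = {S}
  T[2,3] 'cb' = {A}
  T[3,4] 'ba' = ∅
  T[4,5] 'ac' = {S}
  T[5,6] 'cb' = {A}
  T[0,2] 'cac' = ∅
  T[1,3] 'acb' = ∅
  T[2,4] 'cba' = ∅
  T[3,5] 'bac' = ∅
  T[4,6] 'acb' = ∅
  T[0,3] 'cacb' = {S,X3}  orig:{S}
  T[1,4] 'acba' = ∅
  T[2,5] 'cbac' = ∅
  T[3,6] 'bacb' = ∅
  T[0,4] 'cacba' = ∅
  T[1,5] 'acbac' = ∅
  T[2,6] 'cbacb' = ∅
  T[0,5] 'cacbac' = ∅
  T[1,6] 'acbacb' = ∅
  T[0,6] 'cacbacb' = ∅

S ∉ T[0,6] ⇒ NO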